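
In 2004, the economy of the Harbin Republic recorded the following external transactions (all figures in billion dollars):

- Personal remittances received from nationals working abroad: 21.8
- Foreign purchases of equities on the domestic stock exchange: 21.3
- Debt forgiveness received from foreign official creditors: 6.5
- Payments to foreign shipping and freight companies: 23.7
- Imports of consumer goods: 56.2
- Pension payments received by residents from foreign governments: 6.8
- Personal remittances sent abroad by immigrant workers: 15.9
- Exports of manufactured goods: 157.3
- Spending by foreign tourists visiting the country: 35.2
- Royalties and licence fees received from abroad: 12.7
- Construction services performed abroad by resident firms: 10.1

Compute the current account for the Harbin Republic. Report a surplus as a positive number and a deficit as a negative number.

148.1

Goods: 157.3 - 56.2 = 101.1
Services: 12.7 - 23.7 + 10.1 + 35.2 = 34.3
Secondary income: 21.8 + 6.8 - 15.9 = 12.7
Current account = 101.1 + 34.3 + 12.7 = 148.1
(Excluded from the current account — financial account: foreign purchases of equities on the domestic stock exchange 21.3; capital account: debt forgiveness received from foreign official creditors 6.5.)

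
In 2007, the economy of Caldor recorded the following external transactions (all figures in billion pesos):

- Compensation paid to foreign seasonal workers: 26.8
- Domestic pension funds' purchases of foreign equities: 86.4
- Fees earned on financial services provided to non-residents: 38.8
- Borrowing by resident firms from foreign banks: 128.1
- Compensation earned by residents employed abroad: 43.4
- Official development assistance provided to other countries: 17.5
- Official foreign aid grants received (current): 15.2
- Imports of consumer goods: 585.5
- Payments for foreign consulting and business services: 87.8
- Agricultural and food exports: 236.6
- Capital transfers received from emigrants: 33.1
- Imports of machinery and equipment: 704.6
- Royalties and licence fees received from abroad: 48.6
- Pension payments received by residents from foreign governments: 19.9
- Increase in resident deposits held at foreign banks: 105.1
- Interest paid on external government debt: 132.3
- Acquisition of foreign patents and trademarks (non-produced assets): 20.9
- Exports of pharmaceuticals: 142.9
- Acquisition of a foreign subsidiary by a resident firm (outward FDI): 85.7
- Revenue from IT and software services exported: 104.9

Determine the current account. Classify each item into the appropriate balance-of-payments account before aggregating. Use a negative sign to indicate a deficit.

-904.2

Goods: 236.6 - 585.5 + 142.9 - 704.6 = -910.6
Services: -87.8 + 38.8 + 48.6 + 104.9 = 104.5
Primary income: -26.8 + 43.4 - 132.3 = -115.7
Secondary income: -17.5 + 15.2 + 19.9 = 17.6
Current account = (-910.6) + 104.5 + (-115.7) + 17.6 = -904.2
(Excluded from the current account — financial account: domestic pension funds' purchases of foreign equities 86.4, borrowing by resident firms from foreign banks 128.1, increase in resident deposits held at foreign banks 105.1, acquisition of a foreign subsidiary by a resident firm (outward FDI) 85.7; capital account: capital transfers received from emigrants 33.1, acquisition of foreign patents and trademarks (non-produced assets) 20.9.)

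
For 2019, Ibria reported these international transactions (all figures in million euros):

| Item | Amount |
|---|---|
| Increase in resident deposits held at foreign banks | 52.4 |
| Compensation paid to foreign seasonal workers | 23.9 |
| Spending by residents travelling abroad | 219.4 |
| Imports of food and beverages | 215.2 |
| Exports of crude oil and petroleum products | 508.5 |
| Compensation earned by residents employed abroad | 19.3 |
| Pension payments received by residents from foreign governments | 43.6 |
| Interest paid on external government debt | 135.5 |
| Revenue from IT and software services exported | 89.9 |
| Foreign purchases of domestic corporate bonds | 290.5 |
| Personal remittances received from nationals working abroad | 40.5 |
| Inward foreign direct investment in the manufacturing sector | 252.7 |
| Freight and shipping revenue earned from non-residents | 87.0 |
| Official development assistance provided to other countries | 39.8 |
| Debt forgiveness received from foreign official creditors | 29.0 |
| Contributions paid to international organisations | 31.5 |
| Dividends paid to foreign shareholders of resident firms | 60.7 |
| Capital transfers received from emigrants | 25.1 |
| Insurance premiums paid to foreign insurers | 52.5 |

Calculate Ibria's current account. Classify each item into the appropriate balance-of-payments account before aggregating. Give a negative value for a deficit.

10.3

Goods: -215.2 + 508.5 = 293.3
Services: 89.9 - 52.5 + 87.0 - 219.4 = -95.0
Primary income: -60.7 + 19.3 - 23.9 - 135.5 = -200.8
Secondary income: 43.6 - 39.8 + 40.5 - 31.5 = 12.8
Current account = 293.3 + (-95.0) + (-200.8) + 12.8 = 10.3
(Excluded from the current account — financial account: increase in resident deposits held at foreign banks 52.4, foreign purchases of domestic corporate bonds 290.5, inward foreign direct investment in the manufacturing sector 252.7; capital account: debt forgiveness received from foreign official creditors 29.0, capital transfers received from emigrants 25.1.)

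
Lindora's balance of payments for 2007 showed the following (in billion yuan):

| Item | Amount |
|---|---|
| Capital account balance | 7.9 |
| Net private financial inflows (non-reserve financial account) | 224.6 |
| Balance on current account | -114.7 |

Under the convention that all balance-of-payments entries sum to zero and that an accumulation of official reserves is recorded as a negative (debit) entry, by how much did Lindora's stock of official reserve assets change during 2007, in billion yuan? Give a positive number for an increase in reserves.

Official reserve transactions balance = -((-114.7) + 7.9 + 224.6) = -117.8
An accumulation of reserves is recorded as a debit (negative entry), so the change in the stock of reserves is the negative of that balance.
Change in official reserves = -(-117.8) = 117.8

117.8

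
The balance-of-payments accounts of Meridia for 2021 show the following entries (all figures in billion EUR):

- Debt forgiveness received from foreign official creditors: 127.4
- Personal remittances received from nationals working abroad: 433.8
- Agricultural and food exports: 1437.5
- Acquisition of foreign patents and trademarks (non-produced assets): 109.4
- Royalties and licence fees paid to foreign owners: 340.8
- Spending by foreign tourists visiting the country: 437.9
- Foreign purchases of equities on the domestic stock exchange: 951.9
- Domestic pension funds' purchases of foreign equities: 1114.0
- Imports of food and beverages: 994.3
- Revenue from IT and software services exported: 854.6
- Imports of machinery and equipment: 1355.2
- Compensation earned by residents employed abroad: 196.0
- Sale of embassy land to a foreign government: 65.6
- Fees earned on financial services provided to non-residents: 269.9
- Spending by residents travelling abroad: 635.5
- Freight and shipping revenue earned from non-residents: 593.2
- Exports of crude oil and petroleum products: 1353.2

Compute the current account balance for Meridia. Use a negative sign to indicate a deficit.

Goods: 1437.5 - 1355.2 - 994.3 + 1353.2 = 441.2
Services: 593.2 - 340.8 - 635.5 + 437.9 + 269.9 + 854.6 = 1179.3
Primary income: 196.0
Secondary income: 433.8
Current account = 441.2 + 1179.3 + 196.0 + 433.8 = 2250.3
(Excluded from the current account — capital account: debt forgiveness received from foreign official creditors 127.4, acquisition of foreign patents and trademarks (non-produced assets) 109.4, sale of embassy land to a foreign government 65.6; financial account: foreign purchases of equities on the domestic stock exchange 951.9, domestic pension funds' purchases of foreign equities 1114.0.)

2250.3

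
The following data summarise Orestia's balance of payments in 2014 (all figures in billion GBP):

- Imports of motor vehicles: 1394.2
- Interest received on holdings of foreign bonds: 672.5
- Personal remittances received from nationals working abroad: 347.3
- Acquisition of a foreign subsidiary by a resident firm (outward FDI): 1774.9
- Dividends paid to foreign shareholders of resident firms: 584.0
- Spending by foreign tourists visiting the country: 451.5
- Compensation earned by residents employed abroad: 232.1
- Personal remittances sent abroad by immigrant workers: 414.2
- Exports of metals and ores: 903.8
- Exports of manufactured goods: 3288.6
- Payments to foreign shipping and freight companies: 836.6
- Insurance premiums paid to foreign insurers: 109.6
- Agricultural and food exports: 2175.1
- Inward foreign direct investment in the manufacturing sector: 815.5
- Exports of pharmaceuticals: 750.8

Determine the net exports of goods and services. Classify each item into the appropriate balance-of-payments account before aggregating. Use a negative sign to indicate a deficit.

Goods: 903.8 + 2175.1 + 750.8 - 1394.2 + 3288.6 = 5724.1
Services: -109.6 - 836.6 + 451.5 = -494.7
Trade balance = 5724.1 + (-494.7) = 5229.4
(Excluded from the trade balance — primary income: interest received on holdings of foreign bonds 672.5, dividends paid to foreign shareholders of resident firms 584.0, compensation earned by residents employed abroad 232.1; secondary income: personal remittances received from nationals working abroad 347.3, personal remittances sent abroad by immigrant workers 414.2; financial account: acquisition of a foreign subsidiary by a resident firm (outward FDI) 1774.9, inward foreign direct investment in the manufacturing sector 815.5.)

5229.4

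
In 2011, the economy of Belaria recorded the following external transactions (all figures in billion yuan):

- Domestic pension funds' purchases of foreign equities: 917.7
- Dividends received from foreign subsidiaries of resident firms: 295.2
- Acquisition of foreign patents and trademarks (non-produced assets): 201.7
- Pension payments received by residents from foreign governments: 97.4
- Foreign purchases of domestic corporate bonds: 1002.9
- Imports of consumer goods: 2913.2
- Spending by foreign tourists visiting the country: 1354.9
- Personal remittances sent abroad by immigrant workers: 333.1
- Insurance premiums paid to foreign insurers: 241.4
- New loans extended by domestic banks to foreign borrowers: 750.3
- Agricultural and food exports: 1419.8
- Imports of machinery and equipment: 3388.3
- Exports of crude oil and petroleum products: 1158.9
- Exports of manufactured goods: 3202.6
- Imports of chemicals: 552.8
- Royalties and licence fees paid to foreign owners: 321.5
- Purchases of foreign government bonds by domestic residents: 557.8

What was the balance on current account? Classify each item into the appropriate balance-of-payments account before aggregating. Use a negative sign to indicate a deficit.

-221.5

Goods: 1419.8 + 3202.6 + 1158.9 - 3388.3 - 2913.2 - 552.8 = -1073.0
Services: -241.4 + 1354.9 - 321.5 = 792.0
Primary income: 295.2
Secondary income: 97.4 - 333.1 = -235.7
Current account = (-1073.0) + 792.0 + 295.2 + (-235.7) = -221.5
(Excluded from the current account — financial account: domestic pension funds' purchases of foreign equities 917.7, foreign purchases of domestic corporate bonds 1002.9, new loans extended by domestic banks to foreign borrowers 750.3, purchases of foreign government bonds by domestic residents 557.8; capital account: acquisition of foreign patents and trademarks (non-produced assets) 201.7.)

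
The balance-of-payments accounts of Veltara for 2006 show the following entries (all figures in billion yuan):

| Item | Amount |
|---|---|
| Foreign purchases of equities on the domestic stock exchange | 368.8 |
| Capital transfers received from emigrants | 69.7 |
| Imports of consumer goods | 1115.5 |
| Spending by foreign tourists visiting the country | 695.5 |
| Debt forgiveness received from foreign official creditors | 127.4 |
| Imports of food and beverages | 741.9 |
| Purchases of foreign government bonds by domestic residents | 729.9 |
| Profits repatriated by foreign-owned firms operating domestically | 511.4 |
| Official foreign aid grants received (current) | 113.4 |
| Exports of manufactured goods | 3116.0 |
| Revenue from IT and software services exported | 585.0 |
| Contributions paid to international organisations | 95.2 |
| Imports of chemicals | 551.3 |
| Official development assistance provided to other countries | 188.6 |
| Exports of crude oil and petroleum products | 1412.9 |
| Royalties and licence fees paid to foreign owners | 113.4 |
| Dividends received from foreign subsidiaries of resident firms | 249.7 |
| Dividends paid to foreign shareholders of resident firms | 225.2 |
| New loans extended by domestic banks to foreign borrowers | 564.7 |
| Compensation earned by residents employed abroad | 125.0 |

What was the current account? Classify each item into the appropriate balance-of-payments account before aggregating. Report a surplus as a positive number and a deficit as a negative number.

Goods: 3116.0 - 1115.5 + 1412.9 - 551.3 - 741.9 = 2120.2
Services: 695.5 - 113.4 + 585.0 = 1167.1
Primary income: -511.4 - 225.2 + 249.7 + 125.0 = -361.9
Secondary income: 113.4 - 188.6 - 95.2 = -170.4
Current account = 2120.2 + 1167.1 + (-361.9) + (-170.4) = 2755.0
(Excluded from the current account — financial account: foreign purchases of equities on the domestic stock exchange 368.8, purchases of foreign government bonds by domestic residents 729.9, new loans extended by domestic banks to foreign borrowers 564.7; capital account: capital transfers received from emigrants 69.7, debt forgiveness received from foreign official creditors 127.4.)

2755.0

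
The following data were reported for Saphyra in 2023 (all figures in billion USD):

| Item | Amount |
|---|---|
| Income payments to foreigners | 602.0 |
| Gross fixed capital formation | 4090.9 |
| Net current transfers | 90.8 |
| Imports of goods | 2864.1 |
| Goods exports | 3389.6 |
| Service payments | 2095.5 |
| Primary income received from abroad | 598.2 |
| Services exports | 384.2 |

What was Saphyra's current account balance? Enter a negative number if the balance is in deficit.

-1098.8

Goods balance = 3389.6 - 2864.1 = 525.5
Services balance = 384.2 - 2095.5 = -1711.3
Trade balance (goods + services) = 525.5 + (-1711.3) = -1185.8
Net primary income = 598.2 - 602.0 = -3.8
Net secondary income = 90.8
Current account = -1185.8 + (-3.8) + 90.8 = -1098.8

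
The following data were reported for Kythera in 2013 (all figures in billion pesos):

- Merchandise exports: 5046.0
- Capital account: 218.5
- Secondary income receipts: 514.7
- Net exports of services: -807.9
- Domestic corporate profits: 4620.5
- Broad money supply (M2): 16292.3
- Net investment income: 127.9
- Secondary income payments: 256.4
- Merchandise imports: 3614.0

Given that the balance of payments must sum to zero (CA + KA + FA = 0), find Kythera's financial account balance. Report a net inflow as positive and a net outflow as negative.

Goods balance = 5046.0 - 3614.0 = 1432.0
Services balance = -807.9
Trade balance (goods + services) = 1432.0 + (-807.9) = 624.1
Net primary income = 127.9
Net secondary income = 514.7 - 256.4 = 258.3
Current account = 624.1 + 127.9 + 258.3 = 1010.3
Financial account = -(1010.3 + 218.5) = -1228.8

-1228.8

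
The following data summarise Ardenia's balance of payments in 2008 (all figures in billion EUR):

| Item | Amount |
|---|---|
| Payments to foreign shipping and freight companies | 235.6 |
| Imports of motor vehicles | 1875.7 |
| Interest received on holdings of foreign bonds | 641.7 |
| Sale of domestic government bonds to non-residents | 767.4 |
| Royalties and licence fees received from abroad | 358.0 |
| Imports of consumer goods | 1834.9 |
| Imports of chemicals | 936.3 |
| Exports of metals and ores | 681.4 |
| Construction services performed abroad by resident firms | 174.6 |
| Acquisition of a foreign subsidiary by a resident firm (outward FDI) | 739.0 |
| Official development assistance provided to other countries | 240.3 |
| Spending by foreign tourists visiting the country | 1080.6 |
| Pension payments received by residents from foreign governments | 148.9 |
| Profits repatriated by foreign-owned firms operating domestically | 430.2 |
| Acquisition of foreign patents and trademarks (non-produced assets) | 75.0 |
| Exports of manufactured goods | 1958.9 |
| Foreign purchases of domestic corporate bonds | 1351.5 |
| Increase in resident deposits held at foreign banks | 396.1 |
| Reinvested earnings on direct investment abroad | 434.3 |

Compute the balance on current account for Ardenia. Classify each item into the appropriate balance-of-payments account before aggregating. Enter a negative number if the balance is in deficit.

Goods: -1834.9 - 1875.7 - 936.3 + 681.4 + 1958.9 = -2006.6
Services: -235.6 + 1080.6 + 358.0 + 174.6 = 1377.6
Primary income: 434.3 - 430.2 + 641.7 = 645.8
Secondary income: -240.3 + 148.9 = -91.4
Current account = (-2006.6) + 1377.6 + 645.8 + (-91.4) = -74.6
(Excluded from the current account — financial account: sale of domestic government bonds to non-residents 767.4, acquisition of a foreign subsidiary by a resident firm (outward FDI) 739.0, foreign purchases of domestic corporate bonds 1351.5, increase in resident deposits held at foreign banks 396.1; capital account: acquisition of foreign patents and trademarks (non-produced assets) 75.0.)

-74.6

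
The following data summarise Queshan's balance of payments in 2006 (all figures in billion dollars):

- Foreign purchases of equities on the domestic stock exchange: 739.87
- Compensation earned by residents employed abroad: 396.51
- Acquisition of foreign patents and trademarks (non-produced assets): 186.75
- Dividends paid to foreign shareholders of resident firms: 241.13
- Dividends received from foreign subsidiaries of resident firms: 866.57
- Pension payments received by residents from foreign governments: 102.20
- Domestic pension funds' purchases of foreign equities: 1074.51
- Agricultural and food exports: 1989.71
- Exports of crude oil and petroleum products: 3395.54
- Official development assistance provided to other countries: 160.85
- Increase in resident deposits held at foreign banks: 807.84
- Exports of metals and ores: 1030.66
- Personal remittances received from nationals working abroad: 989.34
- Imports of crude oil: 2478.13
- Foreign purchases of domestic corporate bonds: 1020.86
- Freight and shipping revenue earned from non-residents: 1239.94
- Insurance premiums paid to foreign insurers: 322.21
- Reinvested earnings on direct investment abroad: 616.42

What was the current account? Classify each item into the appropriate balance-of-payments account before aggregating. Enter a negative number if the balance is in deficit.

7424.57

Goods: -2478.13 + 1030.66 + 1989.71 + 3395.54 = 3937.78
Services: 1239.94 - 322.21 = 917.73
Primary income: -241.13 + 396.51 + 616.42 + 866.57 = 1638.37
Secondary income: -160.85 + 989.34 + 102.20 = 930.69
Current account = 3937.78 + 917.73 + 1638.37 + 930.69 = 7424.57
(Excluded from the current account — financial account: foreign purchases of equities on the domestic stock exchange 739.87, domestic pension funds' purchases of foreign equities 1074.51, increase in resident deposits held at foreign banks 807.84, foreign purchases of domestic corporate bonds 1020.86; capital account: acquisition of foreign patents and trademarks (non-produced assets) 186.75.)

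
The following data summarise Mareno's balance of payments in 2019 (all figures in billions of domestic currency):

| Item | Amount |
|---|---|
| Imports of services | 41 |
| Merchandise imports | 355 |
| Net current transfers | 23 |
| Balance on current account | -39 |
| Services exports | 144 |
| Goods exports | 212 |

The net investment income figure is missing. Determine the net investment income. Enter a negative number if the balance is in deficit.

-22

Current account = goods balance + services balance + net primary income + net secondary income
Sum of the known components = -17
Net investment income = CA - (known components) = -39 - (-17) = -22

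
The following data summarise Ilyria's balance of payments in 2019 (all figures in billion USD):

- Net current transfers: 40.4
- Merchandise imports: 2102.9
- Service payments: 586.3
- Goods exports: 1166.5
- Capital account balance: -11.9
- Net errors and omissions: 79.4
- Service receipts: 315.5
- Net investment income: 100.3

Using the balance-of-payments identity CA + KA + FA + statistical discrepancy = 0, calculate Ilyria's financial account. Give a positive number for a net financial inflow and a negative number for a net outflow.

Goods balance = 1166.5 - 2102.9 = -936.4
Services balance = 315.5 - 586.3 = -270.8
Trade balance (goods + services) = -936.4 + (-270.8) = -1207.2
Net primary income = 100.3
Net secondary income = 40.4
Current account = -1207.2 + 100.3 + 40.4 = -1066.5
Financial account = -(-1066.5 + (-11.9) + 79.4) = 999.0

999.0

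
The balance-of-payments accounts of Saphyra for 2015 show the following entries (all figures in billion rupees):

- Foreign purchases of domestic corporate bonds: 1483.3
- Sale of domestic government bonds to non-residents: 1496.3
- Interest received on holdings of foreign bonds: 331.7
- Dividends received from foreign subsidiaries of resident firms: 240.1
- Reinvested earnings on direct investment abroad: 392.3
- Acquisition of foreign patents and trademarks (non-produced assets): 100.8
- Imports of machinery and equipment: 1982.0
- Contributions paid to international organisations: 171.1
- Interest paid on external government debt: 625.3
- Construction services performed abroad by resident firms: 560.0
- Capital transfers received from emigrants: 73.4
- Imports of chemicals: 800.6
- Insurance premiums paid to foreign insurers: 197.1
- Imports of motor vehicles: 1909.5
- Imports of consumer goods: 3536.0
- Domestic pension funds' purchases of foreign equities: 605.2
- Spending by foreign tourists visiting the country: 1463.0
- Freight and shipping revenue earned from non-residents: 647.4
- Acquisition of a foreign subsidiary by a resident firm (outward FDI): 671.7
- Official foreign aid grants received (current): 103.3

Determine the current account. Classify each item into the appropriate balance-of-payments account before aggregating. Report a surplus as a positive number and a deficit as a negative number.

Goods: -800.6 - 1909.5 - 3536.0 - 1982.0 = -8228.1
Services: 647.4 + 1463.0 - 197.1 + 560.0 = 2473.3
Primary income: 331.7 + 240.1 - 625.3 + 392.3 = 338.8
Secondary income: -171.1 + 103.3 = -67.8
Current account = (-8228.1) + 2473.3 + 338.8 + (-67.8) = -5483.8
(Excluded from the current account — financial account: foreign purchases of domestic corporate bonds 1483.3, sale of domestic government bonds to non-residents 1496.3, domestic pension funds' purchases of foreign equities 605.2, acquisition of a foreign subsidiary by a resident firm (outward FDI) 671.7; capital account: acquisition of foreign patents and trademarks (non-produced assets) 100.8, capital transfers received from emigrants 73.4.)

-5483.8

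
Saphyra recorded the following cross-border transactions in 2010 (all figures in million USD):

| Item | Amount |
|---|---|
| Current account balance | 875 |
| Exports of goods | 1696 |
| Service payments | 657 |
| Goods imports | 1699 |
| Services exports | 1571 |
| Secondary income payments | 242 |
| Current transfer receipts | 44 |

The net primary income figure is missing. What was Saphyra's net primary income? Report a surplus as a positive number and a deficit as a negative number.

162

Current account = goods balance + services balance + net primary income + net secondary income
Sum of the known components = 713
Net primary income = CA - (known components) = 875 - 713 = 162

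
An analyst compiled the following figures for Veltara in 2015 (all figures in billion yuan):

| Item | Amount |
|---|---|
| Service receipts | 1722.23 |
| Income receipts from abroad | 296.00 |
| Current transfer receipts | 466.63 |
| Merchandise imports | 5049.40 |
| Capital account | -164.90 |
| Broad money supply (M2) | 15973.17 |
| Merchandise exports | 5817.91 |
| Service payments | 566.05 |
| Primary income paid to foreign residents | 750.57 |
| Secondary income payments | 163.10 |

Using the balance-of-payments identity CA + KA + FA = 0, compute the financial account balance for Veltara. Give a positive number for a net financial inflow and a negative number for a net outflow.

Goods balance = 5817.91 - 5049.40 = 768.51
Services balance = 1722.23 - 566.05 = 1156.18
Trade balance (goods + services) = 768.51 + 1156.18 = 1924.69
Net primary income = 296.00 - 750.57 = -454.57
Net secondary income = 466.63 - 163.10 = 303.53
Current account = 1924.69 + (-454.57) + 303.53 = 1773.65
Financial account = -(1773.65 + (-164.90)) = -1608.75

-1608.75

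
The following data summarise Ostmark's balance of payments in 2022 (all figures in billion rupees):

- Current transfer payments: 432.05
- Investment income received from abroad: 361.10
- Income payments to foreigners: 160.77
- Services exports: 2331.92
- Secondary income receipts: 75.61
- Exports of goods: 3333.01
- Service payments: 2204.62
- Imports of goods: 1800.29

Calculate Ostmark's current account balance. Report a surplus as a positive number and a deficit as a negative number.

1503.91

Goods balance = 3333.01 - 1800.29 = 1532.72
Services balance = 2331.92 - 2204.62 = 127.30
Trade balance (goods + services) = 1532.72 + 127.30 = 1660.02
Net primary income = 361.10 - 160.77 = 200.33
Net secondary income = 75.61 - 432.05 = -356.44
Current account = 1660.02 + 200.33 + (-356.44) = 1503.91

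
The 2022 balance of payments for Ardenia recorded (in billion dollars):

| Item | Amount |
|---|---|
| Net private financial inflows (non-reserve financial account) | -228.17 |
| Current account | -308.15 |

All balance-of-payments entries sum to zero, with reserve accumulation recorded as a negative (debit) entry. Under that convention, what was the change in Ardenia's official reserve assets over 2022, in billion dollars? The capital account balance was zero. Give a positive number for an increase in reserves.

Official reserve transactions balance = -((-308.15) + (-228.17)) = 536.32
An accumulation of reserves is recorded as a debit (negative entry), so the change in the stock of reserves is the negative of that balance.
Change in official reserves = -(536.32) = -536.32

-536.32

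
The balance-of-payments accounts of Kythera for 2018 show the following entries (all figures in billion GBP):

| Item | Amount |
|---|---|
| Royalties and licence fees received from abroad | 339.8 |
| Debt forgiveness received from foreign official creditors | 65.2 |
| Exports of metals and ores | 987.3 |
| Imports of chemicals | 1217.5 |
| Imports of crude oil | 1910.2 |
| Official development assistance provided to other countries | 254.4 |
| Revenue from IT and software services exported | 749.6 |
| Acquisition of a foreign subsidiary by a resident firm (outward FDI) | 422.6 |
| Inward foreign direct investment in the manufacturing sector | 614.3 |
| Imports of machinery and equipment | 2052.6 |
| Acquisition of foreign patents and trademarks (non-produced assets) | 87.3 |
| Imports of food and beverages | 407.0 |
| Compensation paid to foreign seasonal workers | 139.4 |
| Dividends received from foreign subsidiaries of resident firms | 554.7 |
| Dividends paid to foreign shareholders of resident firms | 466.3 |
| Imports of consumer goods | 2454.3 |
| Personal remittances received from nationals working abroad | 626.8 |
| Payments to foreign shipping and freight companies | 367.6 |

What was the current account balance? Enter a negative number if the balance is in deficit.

-6011.1

Goods: -407.0 - 2454.3 - 2052.6 - 1217.5 + 987.3 - 1910.2 = -7054.3
Services: -367.6 + 749.6 + 339.8 = 721.8
Primary income: -139.4 - 466.3 + 554.7 = -51.0
Secondary income: 626.8 - 254.4 = 372.4
Current account = (-7054.3) + 721.8 + (-51.0) + 372.4 = -6011.1
(Excluded from the current account — capital account: debt forgiveness received from foreign official creditors 65.2, acquisition of foreign patents and trademarks (non-produced assets) 87.3; financial account: acquisition of a foreign subsidiary by a resident firm (outward FDI) 422.6, inward foreign direct investment in the manufacturing sector 614.3.)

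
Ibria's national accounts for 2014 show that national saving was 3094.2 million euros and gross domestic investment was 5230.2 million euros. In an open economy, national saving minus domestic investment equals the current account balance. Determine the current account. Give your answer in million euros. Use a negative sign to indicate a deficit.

-2136.0

CA = S - I = 3094.2 - 5230.2 = -2136.0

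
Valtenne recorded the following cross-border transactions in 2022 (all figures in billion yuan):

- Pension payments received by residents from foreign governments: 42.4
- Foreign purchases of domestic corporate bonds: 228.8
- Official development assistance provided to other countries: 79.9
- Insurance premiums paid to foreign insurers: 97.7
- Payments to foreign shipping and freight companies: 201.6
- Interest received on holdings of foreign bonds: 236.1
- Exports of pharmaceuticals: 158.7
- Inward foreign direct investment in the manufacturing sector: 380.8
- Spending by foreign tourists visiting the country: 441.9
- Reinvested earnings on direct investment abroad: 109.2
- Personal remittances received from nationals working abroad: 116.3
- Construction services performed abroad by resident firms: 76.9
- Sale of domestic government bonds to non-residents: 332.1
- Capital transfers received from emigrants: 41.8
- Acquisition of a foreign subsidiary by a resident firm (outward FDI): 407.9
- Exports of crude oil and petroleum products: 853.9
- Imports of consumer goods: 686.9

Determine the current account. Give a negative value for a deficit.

969.3

Goods: 158.7 - 686.9 + 853.9 = 325.7
Services: -97.7 - 201.6 + 441.9 + 76.9 = 219.5
Primary income: 109.2 + 236.1 = 345.3
Secondary income: -79.9 + 116.3 + 42.4 = 78.8
Current account = 325.7 + 219.5 + 345.3 + 78.8 = 969.3
(Excluded from the current account — financial account: foreign purchases of domestic corporate bonds 228.8, inward foreign direct investment in the manufacturing sector 380.8, sale of domestic government bonds to non-residents 332.1, acquisition of a foreign subsidiary by a resident firm (outward FDI) 407.9; capital account: capital transfers received from emigrants 41.8.)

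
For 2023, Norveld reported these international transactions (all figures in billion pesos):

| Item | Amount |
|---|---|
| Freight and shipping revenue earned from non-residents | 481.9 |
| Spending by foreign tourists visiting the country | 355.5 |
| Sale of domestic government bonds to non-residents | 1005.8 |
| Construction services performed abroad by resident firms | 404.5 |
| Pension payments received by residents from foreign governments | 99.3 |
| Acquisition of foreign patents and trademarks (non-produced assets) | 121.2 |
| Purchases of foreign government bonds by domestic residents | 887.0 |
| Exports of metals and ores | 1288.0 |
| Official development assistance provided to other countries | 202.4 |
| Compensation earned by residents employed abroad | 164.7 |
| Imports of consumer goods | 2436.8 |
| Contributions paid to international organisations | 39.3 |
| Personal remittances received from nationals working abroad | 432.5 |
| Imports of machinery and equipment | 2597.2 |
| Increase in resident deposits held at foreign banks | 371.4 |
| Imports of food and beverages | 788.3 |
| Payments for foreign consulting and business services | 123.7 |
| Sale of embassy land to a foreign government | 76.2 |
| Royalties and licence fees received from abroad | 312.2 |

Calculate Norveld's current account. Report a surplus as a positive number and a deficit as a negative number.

-2649.1

Goods: -788.3 - 2436.8 - 2597.2 + 1288.0 = -4534.3
Services: 404.5 + 481.9 + 355.5 + 312.2 - 123.7 = 1430.4
Primary income: 164.7
Secondary income: 432.5 - 202.4 + 99.3 - 39.3 = 290.1
Current account = (-4534.3) + 1430.4 + 164.7 + 290.1 = -2649.1
(Excluded from the current account — financial account: sale of domestic government bonds to non-residents 1005.8, purchases of foreign government bonds by domestic residents 887.0, increase in resident deposits held at foreign banks 371.4; capital account: acquisition of foreign patents and trademarks (non-produced assets) 121.2, sale of embassy land to a foreign government 76.2.)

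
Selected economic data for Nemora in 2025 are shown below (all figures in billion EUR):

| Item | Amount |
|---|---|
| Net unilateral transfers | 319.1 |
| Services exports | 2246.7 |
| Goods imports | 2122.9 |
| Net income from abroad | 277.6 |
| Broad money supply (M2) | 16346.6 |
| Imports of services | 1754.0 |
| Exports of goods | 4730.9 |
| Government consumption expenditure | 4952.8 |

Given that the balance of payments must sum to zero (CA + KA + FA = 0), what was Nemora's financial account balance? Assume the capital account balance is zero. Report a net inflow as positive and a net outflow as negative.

-3697.4

Goods balance = 4730.9 - 2122.9 = 2608.0
Services balance = 2246.7 - 1754.0 = 492.7
Trade balance (goods + services) = 2608.0 + 492.7 = 3100.7
Net primary income = 277.6
Net secondary income = 319.1
Current account = 3100.7 + 277.6 + 319.1 = 3697.4
Financial account = -(3697.4) = -3697.4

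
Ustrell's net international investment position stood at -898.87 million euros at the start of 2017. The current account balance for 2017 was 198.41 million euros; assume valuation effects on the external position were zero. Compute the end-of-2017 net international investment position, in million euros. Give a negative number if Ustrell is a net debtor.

-700.46

With no valuation effects, change in NIIP = current account = 198.41
End-of-year NIIP = -898.87 + 198.41 = -700.46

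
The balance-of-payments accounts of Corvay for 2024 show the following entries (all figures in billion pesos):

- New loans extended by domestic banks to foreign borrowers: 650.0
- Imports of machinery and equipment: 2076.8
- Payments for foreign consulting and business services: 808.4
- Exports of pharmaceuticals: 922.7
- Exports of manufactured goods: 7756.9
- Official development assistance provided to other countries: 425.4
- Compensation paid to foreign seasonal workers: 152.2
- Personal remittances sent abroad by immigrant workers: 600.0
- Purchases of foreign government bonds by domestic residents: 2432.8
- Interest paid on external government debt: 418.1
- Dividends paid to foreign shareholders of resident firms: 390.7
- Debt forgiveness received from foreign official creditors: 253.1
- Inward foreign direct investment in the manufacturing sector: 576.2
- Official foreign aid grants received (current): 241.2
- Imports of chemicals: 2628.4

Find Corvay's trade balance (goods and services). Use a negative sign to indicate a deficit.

Goods: -2076.8 + 922.7 - 2628.4 + 7756.9 = 3974.4
Services: -808.4
Trade balance = 3974.4 + (-808.4) = 3166.0
(Excluded from the trade balance — financial account: new loans extended by domestic banks to foreign borrowers 650.0, purchases of foreign government bonds by domestic residents 2432.8, inward foreign direct investment in the manufacturing sector 576.2; secondary income: official development assistance provided to other countries 425.4, personal remittances sent abroad by immigrant workers 600.0, official foreign aid grants received (current) 241.2; primary income: compensation paid to foreign seasonal workers 152.2, interest paid on external government debt 418.1, dividends paid to foreign shareholders of resident firms 390.7; capital account: debt forgiveness received from foreign official creditors 253.1.)

3166.0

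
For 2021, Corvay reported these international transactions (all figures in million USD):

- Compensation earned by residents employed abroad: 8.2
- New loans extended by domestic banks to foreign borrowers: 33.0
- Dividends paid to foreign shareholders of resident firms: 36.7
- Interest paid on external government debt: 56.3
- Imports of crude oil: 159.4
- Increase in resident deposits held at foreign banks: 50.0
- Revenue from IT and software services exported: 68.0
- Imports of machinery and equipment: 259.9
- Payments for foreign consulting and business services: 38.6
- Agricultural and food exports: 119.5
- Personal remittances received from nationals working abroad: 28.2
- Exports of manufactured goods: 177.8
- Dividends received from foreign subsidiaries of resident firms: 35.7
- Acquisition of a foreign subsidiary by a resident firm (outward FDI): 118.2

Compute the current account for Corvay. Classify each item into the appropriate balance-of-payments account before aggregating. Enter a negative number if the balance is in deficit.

-113.5

Goods: 119.5 - 259.9 + 177.8 - 159.4 = -122.0
Services: -38.6 + 68.0 = 29.4
Primary income: 8.2 - 56.3 - 36.7 + 35.7 = -49.1
Secondary income: 28.2
Current account = (-122.0) + 29.4 + (-49.1) + 28.2 = -113.5
(Excluded from the current account — financial account: new loans extended by domestic banks to foreign borrowers 33.0, increase in resident deposits held at foreign banks 50.0, acquisition of a foreign subsidiary by a resident firm (outward FDI) 118.2.)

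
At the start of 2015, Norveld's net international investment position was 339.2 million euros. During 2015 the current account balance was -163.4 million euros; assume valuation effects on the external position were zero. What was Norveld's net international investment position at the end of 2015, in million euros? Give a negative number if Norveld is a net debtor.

175.8

With no valuation effects, change in NIIP = current account = -163.4
End-of-year NIIP = 339.2 + (-163.4) = 175.8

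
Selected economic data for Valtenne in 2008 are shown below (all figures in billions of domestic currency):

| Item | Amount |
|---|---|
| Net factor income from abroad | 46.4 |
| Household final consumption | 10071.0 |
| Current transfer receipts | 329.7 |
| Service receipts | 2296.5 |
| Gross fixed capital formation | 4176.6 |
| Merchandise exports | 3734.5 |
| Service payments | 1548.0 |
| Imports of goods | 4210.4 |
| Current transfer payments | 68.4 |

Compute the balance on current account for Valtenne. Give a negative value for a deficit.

580.3

Goods balance = 3734.5 - 4210.4 = -475.9
Services balance = 2296.5 - 1548.0 = 748.5
Trade balance (goods + services) = -475.9 + 748.5 = 272.6
Net primary income = 46.4
Net secondary income = 329.7 - 68.4 = 261.3
Current account = 272.6 + 46.4 + 261.3 = 580.3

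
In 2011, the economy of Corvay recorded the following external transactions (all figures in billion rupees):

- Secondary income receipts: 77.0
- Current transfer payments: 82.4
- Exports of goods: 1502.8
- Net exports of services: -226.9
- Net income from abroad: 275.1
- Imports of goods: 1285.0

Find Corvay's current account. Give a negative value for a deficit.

260.6

Goods balance = 1502.8 - 1285.0 = 217.8
Services balance = -226.9
Trade balance (goods + services) = 217.8 + (-226.9) = -9.1
Net primary income = 275.1
Net secondary income = 77.0 - 82.4 = -5.4
Current account = -9.1 + 275.1 + (-5.4) = 260.6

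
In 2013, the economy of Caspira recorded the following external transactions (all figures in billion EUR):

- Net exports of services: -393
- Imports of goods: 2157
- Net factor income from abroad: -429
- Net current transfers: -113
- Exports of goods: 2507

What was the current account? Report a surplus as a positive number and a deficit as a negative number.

Goods balance = 2507 - 2157 = 350
Services balance = -393
Trade balance (goods + services) = 350 + (-393) = -43
Net primary income = -429
Net secondary income = -113
Current account = -43 + (-429) + (-113) = -585

-585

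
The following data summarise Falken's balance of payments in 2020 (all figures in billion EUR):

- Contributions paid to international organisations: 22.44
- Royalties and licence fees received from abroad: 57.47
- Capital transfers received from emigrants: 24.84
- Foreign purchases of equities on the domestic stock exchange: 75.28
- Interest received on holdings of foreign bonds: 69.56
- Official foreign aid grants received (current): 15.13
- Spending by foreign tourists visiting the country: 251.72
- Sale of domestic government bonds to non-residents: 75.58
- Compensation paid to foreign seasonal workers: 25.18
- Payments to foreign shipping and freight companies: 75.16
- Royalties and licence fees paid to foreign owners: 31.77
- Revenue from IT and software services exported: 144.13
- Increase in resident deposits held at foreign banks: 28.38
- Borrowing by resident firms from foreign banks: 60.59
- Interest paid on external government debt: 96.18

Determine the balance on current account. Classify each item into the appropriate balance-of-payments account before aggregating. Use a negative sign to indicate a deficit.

287.28

Services: -75.16 + 251.72 - 31.77 + 144.13 + 57.47 = 346.39
Primary income: 69.56 - 96.18 - 25.18 = -51.80
Secondary income: -22.44 + 15.13 = -7.31
Current account = 346.39 + (-51.80) + (-7.31) = 287.28
(Excluded from the current account — capital account: capital transfers received from emigrants 24.84; financial account: foreign purchases of equities on the domestic stock exchange 75.28, sale of domestic government bonds to non-residents 75.58, increase in resident deposits held at foreign banks 28.38, borrowing by resident firms from foreign banks 60.59.)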